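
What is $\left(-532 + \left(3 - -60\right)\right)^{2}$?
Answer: $219961$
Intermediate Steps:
$\left(-532 + \left(3 - -60\right)\right)^{2} = \left(-532 + \left(3 + 60\right)\right)^{2} = \left(-532 + 63\right)^{2} = \left(-469\right)^{2} = 219961$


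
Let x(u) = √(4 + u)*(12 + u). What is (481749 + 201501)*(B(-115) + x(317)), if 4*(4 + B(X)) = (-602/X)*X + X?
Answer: -250411125/2 + 224789250*√321 ≈ 3.9022e+9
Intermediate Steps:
B(X) = -309/2 + X/4 (B(X) = -4 + ((-602/X)*X + X)/4 = -4 + (-602 + X)/4 = -4 + (-301/2 + X/4) = -309/2 + X/4)
(481749 + 201501)*(B(-115) + x(317)) = (481749 + 201501)*((-309/2 + (¼)*(-115)) + √(4 + 317)*(12 + 317)) = 683250*((-309/2 - 115/4) + √321*329) = 683250*(-733/4 + 329*√321) = -250411125/2 + 224789250*√321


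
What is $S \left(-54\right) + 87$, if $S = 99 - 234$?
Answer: $7377$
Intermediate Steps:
$S = -135$ ($S = 99 - 234 = -135$)
$S \left(-54\right) + 87 = \left(-135\right) \left(-54\right) + 87 = 7290 + 87 = 7377$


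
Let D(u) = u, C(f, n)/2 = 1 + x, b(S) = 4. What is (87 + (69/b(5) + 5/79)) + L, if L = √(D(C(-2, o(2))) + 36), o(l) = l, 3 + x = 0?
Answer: 32963/316 + 4*√2 ≈ 109.97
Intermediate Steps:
x = -3 (x = -3 + 0 = -3)
C(f, n) = -4 (C(f, n) = 2*(1 - 3) = 2*(-2) = -4)
L = 4*√2 (L = √(-4 + 36) = √32 = 4*√2 ≈ 5.6569)
(87 + (69/b(5) + 5/79)) + L = (87 + (69/4 + 5/79)) + 4*√2 = (87 + 5471/316) + 4*√2 = 32963/316 + 4*√2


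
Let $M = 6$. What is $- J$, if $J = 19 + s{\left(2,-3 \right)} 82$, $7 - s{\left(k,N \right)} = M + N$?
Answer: $-347$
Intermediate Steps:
$s{\left(k,N \right)} = 1 - N$ ($s{\left(k,N \right)} = 7 - \left(6 + N\right) = 1 - N$)
$J = 347$ ($J = 19 + \left(1 - -3\right) 82 = 19 + \left(1 + 3\right) 82 = 19 + 4 \cdot 82 = 19 + 328 = 347$)
$- J = \left(-1\right) 347 = -347$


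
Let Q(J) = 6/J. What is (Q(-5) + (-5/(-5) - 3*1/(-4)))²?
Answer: 121/400 ≈ 0.30250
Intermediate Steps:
(Q(-5) + (-5/(-5) - 3*1/(-4)))² = (6/(-5) + (-5/(-5) - 3*1/(-4)))² = (6*(-⅕) + (-5*(-⅕) - 3*(-¼)))² = (-6/5 + (1 + ¾))² = (-6/5 + 7/4)² = (11/20)² = 121/400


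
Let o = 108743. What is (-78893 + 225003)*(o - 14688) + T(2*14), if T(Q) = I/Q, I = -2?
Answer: 192393264699/14 ≈ 1.3742e+10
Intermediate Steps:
T(Q) = -2/Q
(-78893 + 225003)*(o - 14688) + T(2*14) = (-78893 + 225003)*(108743 - 14688) - 2/(2*14) = 146110*94055 - 2/28 = 13742376050 - 2*1/28 = 13742376050 - 1/14 = 192393264699/14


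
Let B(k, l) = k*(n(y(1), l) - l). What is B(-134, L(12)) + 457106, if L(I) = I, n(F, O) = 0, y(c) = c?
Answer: 458714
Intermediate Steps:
B(k, l) = -k*l (B(k, l) = k*(0 - l) = k*(-l) = -k*l)
B(-134, L(12)) + 457106 = -1*(-134)*12 + 457106 = 1608 + 457106 = 458714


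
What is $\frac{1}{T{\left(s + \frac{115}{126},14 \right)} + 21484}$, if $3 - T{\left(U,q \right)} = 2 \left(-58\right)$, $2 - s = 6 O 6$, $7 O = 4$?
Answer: $\frac{1}{21603} \approx 4.629 \cdot 10^{-5}$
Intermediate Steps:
$O = \frac{4}{7}$ ($O = \frac{1}{7} \cdot 4 = \frac{4}{7} \approx 0.57143$)
$s = - \frac{130}{7}$ ($s = 2 - 6 \cdot \frac{4}{7} \cdot 6 = 2 - \frac{24}{7} \cdot 6 = 2 - \frac{144}{7} = - \frac{130}{7} \approx -18.571$)
$T{\left(U,q \right)} = 119$ ($T{\left(U,q \right)} = 3 - 2 \left(-58\right) = 3 - -116 = 3 + 116 = 119$)
$\frac{1}{T{\left(s + \frac{115}{126},14 \right)} + 21484} = \frac{1}{119 + 21484} = \frac{1}{21603}$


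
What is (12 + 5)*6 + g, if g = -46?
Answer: 56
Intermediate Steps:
(12 + 5)*6 + g = (12 + 5)*6 - 46 = 17*6 - 46 = 102 - 46 = 56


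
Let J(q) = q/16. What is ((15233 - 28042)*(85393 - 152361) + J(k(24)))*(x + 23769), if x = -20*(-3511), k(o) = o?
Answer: 161246233889503/2 ≈ 8.0623e+13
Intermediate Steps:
J(q) = q/16 (J(q) = q*(1/16) = q/16)
x = 70220
((15233 - 28042)*(85393 - 152361) + J(k(24)))*(x + 23769) = ((15233 - 28042)*(85393 - 152361) + (1/16)*24)*(70220 + 23769) = (-12809*(-66968) + 3/2)*93989 = (857793112 + 3/2)*93989 = (1715586227/2)*93989 = 161246233889503/2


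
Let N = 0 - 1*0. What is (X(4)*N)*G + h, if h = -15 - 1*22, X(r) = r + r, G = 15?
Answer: -37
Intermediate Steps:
N = 0 (N = 0 + 0 = 0)
X(r) = 2*r
h = -37 (h = -15 - 22 = -37)
(X(4)*N)*G + h = ((2*4)*0)*15 - 37 = (8*0)*15 - 37 = 0*15 - 37 = 0 - 37 = -37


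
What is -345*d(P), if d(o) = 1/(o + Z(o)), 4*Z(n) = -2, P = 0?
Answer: 690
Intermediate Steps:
Z(n) = -½ (Z(n) = (¼)*(-2) = -½)
d(o) = 1/(-½ + o) (d(o) = 1/(o - ½) = 1/(-½ + o))
-345*d(P) = -690/(-1 + 2*0) = -690/(-1 + 0) = -690/(-1) = -690*(-1) = -345*(-2) = 690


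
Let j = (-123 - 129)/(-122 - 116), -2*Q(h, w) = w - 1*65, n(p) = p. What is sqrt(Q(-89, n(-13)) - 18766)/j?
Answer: 17*I*sqrt(18727)/18 ≈ 129.24*I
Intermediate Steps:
Q(h, w) = 65/2 - w/2 (Q(h, w) = -(w - 1*65)/2 = -(w - 65)/2 = -(-65 + w)/2 = 65/2 - w/2)
j = 18/17 (j = -252/(-238) = -252*(-1/238) = 18/17 ≈ 1.0588)
sqrt(Q(-89, n(-13)) - 18766)/j = sqrt((65/2 - 1/2*(-13)) - 18766)/(18/17) = sqrt((65/2 + 13/2) - 18766)*(17/18) = sqrt(39 - 18766)*(17/18) = sqrt(-18727)*(17/18) = (I*sqrt(18727))*(17/18) = 17*I*sqrt(18727)/18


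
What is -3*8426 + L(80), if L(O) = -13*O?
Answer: -26318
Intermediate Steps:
-3*8426 + L(80) = -3*8426 - 13*80 = -25278 - 1040 = -26318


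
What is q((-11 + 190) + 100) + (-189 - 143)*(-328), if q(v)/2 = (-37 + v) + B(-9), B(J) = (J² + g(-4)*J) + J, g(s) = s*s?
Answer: 109236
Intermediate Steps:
g(s) = s²
B(J) = J² + 17*J (B(J) = (J² + (-4)²*J) + J = (J² + 16*J) + J = J² + 17*J)
q(v) = -218 + 2*v (q(v) = 2*((-37 + v) - 9*(17 - 9)) = 2*((-37 + v) - 9*8) = 2*((-37 + v) - 72) = 2*(-109 + v) = -218 + 2*v)
q((-11 + 190) + 100) + (-189 - 143)*(-328) = (-218 + 2*((-11 + 190) + 100)) + (-189 - 143)*(-328) = (-218 + 2*(179 + 100)) - 332*(-328) = (-218 + 2*279) + 108896 = (-218 + 558) + 108896 = 340 + 108896 = 109236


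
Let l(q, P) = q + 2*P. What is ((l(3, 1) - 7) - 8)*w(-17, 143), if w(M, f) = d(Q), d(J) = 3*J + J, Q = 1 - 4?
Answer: 120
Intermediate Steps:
Q = -3
d(J) = 4*J
w(M, f) = -12 (w(M, f) = 4*(-3) = -12)
((l(3, 1) - 7) - 8)*w(-17, 143) = (((3 + 2*1) - 7) - 8)*(-12) = (((3 + 2) - 7) - 8)*(-12) = ((5 - 7) - 8)*(-12) = (-2 - 8)*(-12) = -10*(-12) = 120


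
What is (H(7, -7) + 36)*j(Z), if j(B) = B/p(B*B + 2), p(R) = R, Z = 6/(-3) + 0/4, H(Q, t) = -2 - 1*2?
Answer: -32/3 ≈ -10.667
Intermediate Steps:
H(Q, t) = -4 (H(Q, t) = -2 - 2 = -4)
Z = -2 (Z = 6*(-⅓) + 0*(¼) = -2 + 0 = -2)
j(B) = B/(2 + B²) (j(B) = B/(B*B + 2) = B/(B² + 2) = B/(2 + B²))
(H(7, -7) + 36)*j(Z) = (-4 + 36)*(-2/(2 + (-2)²)) = 32*(-2/(2 + 4)) = 32*(-2/6) = 32*(-2*⅙) = 32*(-⅓) = -32/3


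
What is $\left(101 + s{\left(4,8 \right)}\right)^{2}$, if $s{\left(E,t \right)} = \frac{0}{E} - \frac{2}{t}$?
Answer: $\frac{162409}{16} \approx 10151.0$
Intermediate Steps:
$s{\left(E,t \right)} = - \frac{2}{t}$ ($s{\left(E,t \right)} = 0 - \frac{2}{t} = - \frac{2}{t}$)
$\left(101 + s{\left(4,8 \right)}\right)^{2} = \left(101 - \frac{2}{8}\right)^{2} = \left(101 - \frac{1}{4}\right)^{2} = \left(\frac{403}{4}\right)^{2} = \frac{162409}{16}$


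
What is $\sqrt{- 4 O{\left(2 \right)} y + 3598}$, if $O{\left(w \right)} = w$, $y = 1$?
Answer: $\sqrt{3590} \approx 59.917$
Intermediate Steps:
$\sqrt{- 4 O{\left(2 \right)} y + 3598} = \sqrt{\left(-4\right) 2 \cdot 1 + 3598} = \sqrt{\left(-8\right) 1 + 3598} = \sqrt{-8 + 3598} = \sqrt{3590}$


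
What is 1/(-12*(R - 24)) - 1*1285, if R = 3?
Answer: -323819/252 ≈ -1285.0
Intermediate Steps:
1/(-12*(R - 24)) - 1*1285 = 1/(-12*(3 - 24)) - 1*1285 = 1/(-12*(-21)) - 1285 = 1/252 - 1285 = -323819/252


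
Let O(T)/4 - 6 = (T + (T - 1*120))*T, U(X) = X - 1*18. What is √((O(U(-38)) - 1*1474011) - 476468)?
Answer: 3*I*√210943 ≈ 1377.9*I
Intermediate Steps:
U(X) = -18 + X (U(X) = X - 18 = -18 + X)
O(T) = 24 + 4*T*(-120 + 2*T) (O(T) = 24 + 4*((T + (T - 1*120))*T) = 24 + 4*((T + (T - 120))*T) = 24 + 4*((T + (-120 + T))*T) = 24 + 4*((-120 + 2*T)*T) = 24 + 4*(T*(-120 + 2*T)) = 24 + 4*T*(-120 + 2*T))
√((O(U(-38)) - 1*1474011) - 476468) = √(((24 - 480*(-18 - 38) + 8*(-18 - 38)²) - 1*1474011) - 476468) = √(((24 - 480*(-56) + 8*(-56)²) - 1474011) - 476468) = √(((24 + 26880 + 8*3136) - 1474011) - 476468) = √(((24 + 26880 + 25088) - 1474011) - 476468) = √((51992 - 1474011) - 476468) = √(-1422019 - 476468) = √(-1898487) = 3*I*√210943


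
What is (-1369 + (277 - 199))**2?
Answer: 1666681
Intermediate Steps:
(-1369 + (277 - 199))**2 = (-1369 + 78)**2 = (-1291)**2 = 1666681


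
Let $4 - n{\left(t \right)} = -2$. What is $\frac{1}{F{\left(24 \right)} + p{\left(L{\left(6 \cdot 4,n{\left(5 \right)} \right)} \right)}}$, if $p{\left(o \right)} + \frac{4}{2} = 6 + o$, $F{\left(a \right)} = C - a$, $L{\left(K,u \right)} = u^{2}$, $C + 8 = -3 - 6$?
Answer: $-1$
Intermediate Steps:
$n{\left(t \right)} = 6$ ($n{\left(t \right)} = 4 - -2 = 4 + 2 = 6$)
$C = -17$ ($C = -8 - 9 = -17$)
$F{\left(a \right)} = -17 - a$
$p{\left(o \right)} = 4 + o$ ($p{\left(o \right)} = -2 + \left(6 + o\right) = 4 + o$)
$\frac{1}{F{\left(24 \right)} + p{\left(L{\left(6 \cdot 4,n{\left(5 \right)} \right)} \right)}} = \frac{1}{\left(-17 - 24\right) + \left(4 + 6^{2}\right)} = \frac{1}{\left(-17 - 24\right) + \left(4 + 36\right)} = \frac{1}{-41 + 40} = \frac{1}{-1} = -1$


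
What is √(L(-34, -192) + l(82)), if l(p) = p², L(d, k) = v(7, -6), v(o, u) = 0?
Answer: 82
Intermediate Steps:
L(d, k) = 0
√(L(-34, -192) + l(82)) = √(0 + 82²) = √(0 + 6724) = √6724 = 82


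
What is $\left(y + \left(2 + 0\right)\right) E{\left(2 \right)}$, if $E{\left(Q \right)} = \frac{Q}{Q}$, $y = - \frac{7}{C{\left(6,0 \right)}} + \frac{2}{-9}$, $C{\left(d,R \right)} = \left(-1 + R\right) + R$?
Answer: $\frac{79}{9} \approx 8.7778$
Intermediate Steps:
$C{\left(d,R \right)} = -1 + 2 R$
$y = \frac{61}{9}$ ($y = - \frac{7}{-1 + 2 \cdot 0} + \frac{2}{-9} = - \frac{7}{-1 + 0} + 2 \left(- \frac{1}{9}\right) = - \frac{7}{-1} - \frac{2}{9} = \left(-7\right) \left(-1\right) - \frac{2}{9} = 7 - \frac{2}{9} = \frac{61}{9} \approx 6.7778$)
$E{\left(Q \right)} = 1$
$\left(y + \left(2 + 0\right)\right) E{\left(2 \right)} = \left(\frac{61}{9} + \left(2 + 0\right)\right) 1 = \left(\frac{61}{9} + 2\right) 1 = \frac{79}{9} \cdot 1 = \frac{79}{9}$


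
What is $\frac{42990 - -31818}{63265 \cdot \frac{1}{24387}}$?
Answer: $\frac{1824342696}{63265} \approx 28837.0$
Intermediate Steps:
$\frac{42990 - -31818}{63265 \cdot \frac{1}{24387}} = \frac{42990 + 31818}{63265 \cdot \frac{1}{24387}} = \frac{74808}{\frac{63265}{24387}} = 74808 \cdot \frac{24387}{63265} = \frac{1824342696}{63265}$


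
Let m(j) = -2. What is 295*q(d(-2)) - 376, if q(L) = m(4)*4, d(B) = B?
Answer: -2736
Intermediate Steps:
q(L) = -8 (q(L) = -2*4 = -8)
295*q(d(-2)) - 376 = 295*(-8) - 376 = -2360 - 376 = -2736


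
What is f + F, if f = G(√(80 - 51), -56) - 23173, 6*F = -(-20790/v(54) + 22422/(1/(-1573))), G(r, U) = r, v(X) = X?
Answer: 35131153/6 + √29 ≈ 5.8552e+6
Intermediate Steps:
F = 35270191/6 (F = (-(-20790/54 + 22422/(1/(-1573))))/6 = (-(-20790*1/54 + 22422/(-1/1573)))/6 = (-(-385 + 22422*(-1573)))/6 = (-(-385 - 35269806))/6 = (-1*(-35270191))/6 = (⅙)*35270191 = 35270191/6 ≈ 5.8784e+6)
f = -23173 + √29 (f = √(80 - 51) - 23173 = √29 - 23173 = -23173 + √29 ≈ -23168.)
f + F = (-23173 + √29) + 35270191/6 = 35131153/6 + √29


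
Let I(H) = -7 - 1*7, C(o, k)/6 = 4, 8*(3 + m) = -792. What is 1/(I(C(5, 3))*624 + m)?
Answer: -1/8838 ≈ -0.00011315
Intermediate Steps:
m = -102 (m = -3 + (1/8)*(-792) = -3 - 99 = -102)
C(o, k) = 24 (C(o, k) = 6*4 = 24)
I(H) = -14 (I(H) = -7 - 7 = -14)
1/(I(C(5, 3))*624 + m) = 1/(-14*624 - 102) = 1/(-8736 - 102) = 1/(-8838) = -1/8838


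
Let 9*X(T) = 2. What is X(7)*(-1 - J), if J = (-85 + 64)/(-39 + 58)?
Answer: 4/171 ≈ 0.023392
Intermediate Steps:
X(T) = 2/9 (X(T) = (1/9)*2 = 2/9)
J = -21/19 ≈ -1.1053
X(7)*(-1 - J) = 2*(-1 - 1*(-21/19))/9 = 2*(-1 + 21/19)/9 = (2/9)*(2/19) = 4/171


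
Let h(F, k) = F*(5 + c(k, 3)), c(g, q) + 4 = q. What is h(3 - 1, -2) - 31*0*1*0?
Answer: 8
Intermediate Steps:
c(g, q) = -4 + q
h(F, k) = 4*F (h(F, k) = F*(5 + (-4 + 3)) = F*(5 - 1) = F*4 = 4*F)
h(3 - 1, -2) - 31*0*1*0 = 4*(3 - 1) - 31*0*1*0 = 4*2 - 0*0 = 8 - 31*0 = 8 + 0 = 8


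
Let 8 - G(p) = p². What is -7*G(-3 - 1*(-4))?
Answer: -49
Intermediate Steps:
G(p) = 8 - p²
-7*G(-3 - 1*(-4)) = -7*(8 - (-3 - 1*(-4))²) = -7*(8 - (-3 + 4)²) = -7*(8 - 1*1²) = -7*(8 - 1*1) = -7*(8 - 1) = -7*7 = -49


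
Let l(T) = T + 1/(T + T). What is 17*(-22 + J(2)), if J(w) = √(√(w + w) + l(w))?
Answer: -374 + 17*√17/2 ≈ -338.95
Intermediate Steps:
l(T) = T + 1/(2*T)
J(w) = √(w + 1/(2*w) + √2*√w) (J(w) = √(√(w + w) + (w + 1/(2*w))) = √(√(2*w) + (w + 1/(2*w))) = √(√2*√w + (w + 1/(2*w))) = √(w + 1/(2*w) + √2*√w))
17*(-22 + J(2)) = 17*(-22 + √(2/2 + 4*2 + 4*√2*√2)/2) = 17*(-22 + √(2*(½) + 8 + 8)/2) = 17*(-22 + √(1 + 8 + 8)/2) = 17*(-22 + √17/2) = -374 + 17*√17/2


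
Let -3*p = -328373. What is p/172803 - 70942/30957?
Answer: -8870509439/5349462471 ≈ -1.6582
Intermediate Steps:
p = 328373/3 (p = -1/3*(-328373) = 328373/3 ≈ 1.0946e+5)
p/172803 - 70942/30957 = (328373/3)/172803 - 70942/30957 = (328373/3)*(1/172803) - 70942*1/30957 = 328373/518409 - 70942/30957 = -8870509439/5349462471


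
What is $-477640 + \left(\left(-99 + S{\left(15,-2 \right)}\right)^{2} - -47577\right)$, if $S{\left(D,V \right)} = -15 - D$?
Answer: $-413422$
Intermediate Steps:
$-477640 + \left(\left(-99 + S{\left(15,-2 \right)}\right)^{2} - -47577\right) = -477640 + \left(\left(-99 - 30\right)^{2} - -47577\right) = -477640 + \left(\left(-99 - 30\right)^{2} + 47577\right) = -477640 + \left(\left(-129\right)^{2} + 47577\right) = -477640 + \left(16641 + 47577\right) = -477640 + 64218 = -413422$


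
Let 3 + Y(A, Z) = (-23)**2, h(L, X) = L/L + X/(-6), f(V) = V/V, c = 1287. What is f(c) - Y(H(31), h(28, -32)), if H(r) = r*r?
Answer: -525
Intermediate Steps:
f(V) = 1
h(L, X) = 1 - X/6 (h(L, X) = 1 + X*(-1/6) = 1 - X/6)
H(r) = r**2
Y(A, Z) = 526 (Y(A, Z) = -3 + (-23)**2 = -3 + 529 = 526)
f(c) - Y(H(31), h(28, -32)) = 1 - 1*526 = 1 - 526 = -525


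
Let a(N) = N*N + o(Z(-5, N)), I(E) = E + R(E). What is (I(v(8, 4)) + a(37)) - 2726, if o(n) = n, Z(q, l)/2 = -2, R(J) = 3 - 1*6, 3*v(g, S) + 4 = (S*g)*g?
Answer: -1280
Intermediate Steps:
v(g, S) = -4/3 + S*g**2/3 (v(g, S) = -4/3 + ((S*g)*g)/3 = -4/3 + (S*g**2)/3 = -4/3 + S*g**2/3)
R(J) = -3 (R(J) = 3 - 6 = -3)
Z(q, l) = -4 (Z(q, l) = 2*(-2) = -4)
I(E) = -3 + E (I(E) = E - 3 = -3 + E)
a(N) = -4 + N**2 (a(N) = N*N - 4 = N**2 - 4 = -4 + N**2)
(I(v(8, 4)) + a(37)) - 2726 = ((-3 + (-4/3 + (1/3)*4*8**2)) + (-4 + 37**2)) - 2726 = ((-3 + (-4/3 + (1/3)*4*64)) + (-4 + 1369)) - 2726 = ((-3 + (-4/3 + 256/3)) + 1365) - 2726 = ((-3 + 84) + 1365) - 2726 = (81 + 1365) - 2726 = 1446 - 2726 = -1280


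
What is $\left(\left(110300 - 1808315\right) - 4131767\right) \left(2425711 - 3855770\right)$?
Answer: $8336932217138$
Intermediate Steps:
$\left(\left(110300 - 1808315\right) - 4131767\right) \left(2425711 - 3855770\right) = \left(-1698015 - 4131767\right) \left(-1430059\right) = \left(-5829782\right) \left(-1430059\right) = 8336932217138$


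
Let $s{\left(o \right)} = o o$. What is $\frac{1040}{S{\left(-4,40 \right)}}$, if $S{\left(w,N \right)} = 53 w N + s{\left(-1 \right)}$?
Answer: $- \frac{1040}{8479} \approx -0.12266$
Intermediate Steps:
$s{\left(o \right)} = o^{2}$
$S{\left(w,N \right)} = 1 + 53 N w$ ($S{\left(w,N \right)} = 53 w N + \left(-1\right)^{2} = 53 N w + 1 = 1 + 53 N w$)
$\frac{1040}{S{\left(-4,40 \right)}} = \frac{1040}{1 + 53 \cdot 40 \left(-4\right)} = \frac{1040}{1 - 8480} = \frac{1040}{-8479} = 1040 \left(- \frac{1}{8479}\right) = - \frac{1040}{8479}$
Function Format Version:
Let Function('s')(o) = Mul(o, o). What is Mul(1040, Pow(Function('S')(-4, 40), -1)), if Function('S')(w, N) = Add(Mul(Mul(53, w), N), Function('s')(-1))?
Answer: Rational(-1040, 8479) ≈ -0.12266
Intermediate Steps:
Function('s')(o) = Pow(o, 2)
Function('S')(w, N) = Add(1, Mul(53, N, w)) (Function('S')(w, N) = Add(Mul(Mul(53, w), N), Pow(-1, 2)) = Add(Mul(53, N, w), 1) = Add(1, Mul(53, N, w)))
Mul(1040, Pow(Function('S')(-4, 40), -1)) = Mul(1040, Pow(Add(1, Mul(53, 40, -4)), -1)) = Mul(1040, Pow(Add(1, -8480), -1)) = Mul(1040, Pow(-8479, -1)) = Mul(1040, Rational(-1, 8479)) = Rational(-1040, 8479)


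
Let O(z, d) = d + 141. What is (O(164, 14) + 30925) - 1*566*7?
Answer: 27118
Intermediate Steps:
O(z, d) = 141 + d
(O(164, 14) + 30925) - 1*566*7 = ((141 + 14) + 30925) - 1*566*7 = (155 + 30925) - 566*7 = 31080 - 3962 = 27118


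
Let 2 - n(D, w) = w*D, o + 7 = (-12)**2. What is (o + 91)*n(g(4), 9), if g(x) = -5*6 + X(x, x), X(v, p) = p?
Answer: 53808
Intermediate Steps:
o = 137 (o = -7 + (-12)**2 = -7 + 144 = 137)
g(x) = -30 + x (g(x) = -5*6 + x = -30 + x)
n(D, w) = 2 - D*w (n(D, w) = 2 - w*D = 2 - D*w)
(o + 91)*n(g(4), 9) = (137 + 91)*(2 - 1*(-30 + 4)*9) = 228*(2 - 1*(-26)*9) = 228*(2 + 234) = 228*236 = 53808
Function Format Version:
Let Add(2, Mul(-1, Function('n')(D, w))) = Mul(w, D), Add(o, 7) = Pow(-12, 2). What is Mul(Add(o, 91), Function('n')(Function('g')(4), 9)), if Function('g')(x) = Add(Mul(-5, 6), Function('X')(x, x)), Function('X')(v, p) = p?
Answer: 53808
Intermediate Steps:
o = 137 (o = Add(-7, Pow(-12, 2)) = Add(-7, 144) = 137)
Function('g')(x) = Add(-30, x) (Function('g')(x) = Add(Mul(-5, 6), x) = Add(-30, x))
Function('n')(D, w) = Add(2, Mul(-1, D, w)) (Function('n')(D, w) = Add(2, Mul(-1, Mul(w, D))) = Add(2, Mul(-1, Mul(D, w))) = Add(2, Mul(-1, D, w)))
Mul(Add(o, 91), Function('n')(Function('g')(4), 9)) = Mul(Add(137, 91), Add(2, Mul(-1, Add(-30, 4), 9))) = Mul(228, Add(2, Mul(-1, -26, 9))) = Mul(228, Add(2, 234)) = Mul(228, 236) = 53808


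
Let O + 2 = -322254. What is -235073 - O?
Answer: 87183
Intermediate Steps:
O = -322256 (O = -2 - 322254 = -322256)
-235073 - O = -235073 - 1*(-322256) = -235073 + 322256 = 87183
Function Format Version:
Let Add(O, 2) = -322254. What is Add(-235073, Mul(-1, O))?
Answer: 87183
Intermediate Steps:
O = -322256 (O = Add(-2, -322254) = -322256)
Add(-235073, Mul(-1, O)) = Add(-235073, Mul(-1, -322256)) = Add(-235073, 322256) = 87183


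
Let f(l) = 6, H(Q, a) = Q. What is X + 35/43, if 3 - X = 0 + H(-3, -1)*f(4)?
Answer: 938/43 ≈ 21.814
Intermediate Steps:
X = 21 (X = 3 - (0 - 3*6) = 3 - (0 - 18) = 3 - 1*(-18) = 3 + 18 = 21)
X + 35/43 = 21 + 35/43 = 938/43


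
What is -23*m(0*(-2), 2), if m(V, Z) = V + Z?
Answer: -46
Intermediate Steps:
-23*m(0*(-2), 2) = -23*(0*(-2) + 2) = -23*(0 + 2) = -23*2 = -46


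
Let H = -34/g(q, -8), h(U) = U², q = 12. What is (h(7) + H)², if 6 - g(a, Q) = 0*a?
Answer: 16900/9 ≈ 1877.8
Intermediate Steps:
g(a, Q) = 6 (g(a, Q) = 6 - 0*a = 6 - 1*0 = 6 + 0 = 6)
H = -17/3 (H = -34/6 = -34*⅙ = -17/3 ≈ -5.6667)
(h(7) + H)² = (7² - 17/3)² = (49 - 17/3)² = (130/3)² = 16900/9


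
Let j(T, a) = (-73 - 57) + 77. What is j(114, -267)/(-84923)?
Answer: 53/84923 ≈ 0.00062410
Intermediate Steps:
j(T, a) = -53 (j(T, a) = -130 + 77 = -53)
j(114, -267)/(-84923) = -53/(-84923) = -53*(-1/84923) = 53/84923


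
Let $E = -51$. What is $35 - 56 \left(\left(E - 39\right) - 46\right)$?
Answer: $7651$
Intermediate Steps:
$35 - 56 \left(\left(E - 39\right) - 46\right) = 35 - 56 \left(\left(-51 - 39\right) - 46\right) = 35 - 56 \left(-90 - 46\right) = 35 - -7616 = 35 + 7616 = 7651$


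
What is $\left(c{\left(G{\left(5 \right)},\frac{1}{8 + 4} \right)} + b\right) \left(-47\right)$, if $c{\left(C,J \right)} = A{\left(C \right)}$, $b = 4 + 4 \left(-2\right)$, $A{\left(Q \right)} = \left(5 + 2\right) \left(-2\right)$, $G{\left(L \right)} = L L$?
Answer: $846$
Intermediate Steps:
$G{\left(L \right)} = L^{2}$
$A{\left(Q \right)} = -14$ ($A{\left(Q \right)} = 7 \left(-2\right) = -14$)
$b = -4$ ($b = 4 - 8 = -4$)
$c{\left(C,J \right)} = -14$
$\left(c{\left(G{\left(5 \right)},\frac{1}{8 + 4} \right)} + b\right) \left(-47\right) = \left(-14 - 4\right) \left(-47\right) = \left(-18\right) \left(-47\right) = 846$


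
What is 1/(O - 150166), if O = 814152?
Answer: 1/663986 ≈ 1.5061e-6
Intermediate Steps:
1/(O - 150166) = 1/(814152 - 150166) = 1/663986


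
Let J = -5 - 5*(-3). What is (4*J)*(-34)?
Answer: -1360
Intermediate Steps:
J = 10 (J = -5 + 15 = 10)
(4*J)*(-34) = (4*10)*(-34) = 40*(-34) = -1360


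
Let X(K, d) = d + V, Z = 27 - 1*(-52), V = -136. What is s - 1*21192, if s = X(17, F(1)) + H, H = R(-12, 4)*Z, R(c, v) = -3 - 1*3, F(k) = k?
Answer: -21801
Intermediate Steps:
R(c, v) = -6 (R(c, v) = -3 - 3 = -6)
Z = 79 (Z = 27 + 52 = 79)
X(K, d) = -136 + d (X(K, d) = d - 136 = -136 + d)
H = -474 (H = -6*79 = -474)
s = -609 (s = (-136 + 1) - 474 = -135 - 474 = -609)
s - 1*21192 = -609 - 1*21192 = -609 - 21192 = -21801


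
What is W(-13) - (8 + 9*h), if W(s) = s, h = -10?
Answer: 69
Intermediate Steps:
W(-13) - (8 + 9*h) = -13 - (8 + 9*(-10)) = -13 - (8 - 90) = -13 - 1*(-82) = -13 + 82 = 69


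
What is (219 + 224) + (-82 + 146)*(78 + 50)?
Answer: 8635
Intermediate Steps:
(219 + 224) + (-82 + 146)*(78 + 50) = 443 + 64*128 = 443 + 8192 = 8635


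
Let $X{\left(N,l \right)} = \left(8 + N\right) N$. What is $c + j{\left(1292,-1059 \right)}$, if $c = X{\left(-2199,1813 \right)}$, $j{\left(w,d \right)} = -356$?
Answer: $4817653$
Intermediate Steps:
$X{\left(N,l \right)} = N \left(8 + N\right)$
$c = 4818009$ ($c = - 2199 \left(8 - 2199\right) = \left(-2199\right) \left(-2191\right) = 4818009$)
$c + j{\left(1292,-1059 \right)} = 4818009 - 356 = 4817653$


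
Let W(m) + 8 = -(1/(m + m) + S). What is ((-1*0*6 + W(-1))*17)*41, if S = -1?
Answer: -9061/2 ≈ -4530.5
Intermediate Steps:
W(m) = -7 - 1/(2*m) (W(m) = -8 - (1/(m + m) - 1) = -8 - (1/(2*m) - 1) = -8 - (-1 + 1/(2*m)) = -8 + (1 - 1/(2*m)) = -7 - 1/(2*m))
((-1*0*6 + W(-1))*17)*41 = ((-1*0*6 + (-7 - ½/(-1)))*17)*41 = ((0*6 + (-7 - ½*(-1)))*17)*41 = ((0 + (-7 + ½))*17)*41 = ((0 - 13/2)*17)*41 = -13/2*17*41 = -221/2*41 = -9061/2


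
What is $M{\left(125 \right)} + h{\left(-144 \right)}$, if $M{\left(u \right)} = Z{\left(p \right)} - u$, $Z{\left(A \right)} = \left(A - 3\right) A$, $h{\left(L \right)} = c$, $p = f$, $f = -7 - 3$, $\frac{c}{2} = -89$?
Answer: $-173$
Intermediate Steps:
$c = -178$ ($c = 2 \left(-89\right) = -178$)
$f = -10$ ($f = -7 - 3 = -10$)
$p = -10$
$h{\left(L \right)} = -178$
$Z{\left(A \right)} = A \left(-3 + A\right)$ ($Z{\left(A \right)} = \left(-3 + A\right) A = A \left(-3 + A\right)$)
$M{\left(u \right)} = 130 - u$ ($M{\left(u \right)} = - 10 \left(-3 - 10\right) - u = \left(-10\right) \left(-13\right) - u = 130 - u$)
$M{\left(125 \right)} + h{\left(-144 \right)} = \left(130 - 125\right) - 178 = 5 - 178 = -173$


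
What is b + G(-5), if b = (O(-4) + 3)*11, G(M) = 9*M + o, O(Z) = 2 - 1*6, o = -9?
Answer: -65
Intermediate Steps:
O(Z) = -4 (O(Z) = 2 - 6 = -4)
G(M) = -9 + 9*M (G(M) = 9*M - 9 = -9 + 9*M)
b = -11 (b = (-4 + 3)*11 = -1*11 = -11)
b + G(-5) = -11 + (-9 + 9*(-5)) = -11 + (-9 - 45) = -11 - 54 = -65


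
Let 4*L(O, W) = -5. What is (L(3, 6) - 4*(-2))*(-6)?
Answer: -81/2 ≈ -40.500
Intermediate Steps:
L(O, W) = -5/4 (L(O, W) = (¼)*(-5) = -5/4)
(L(3, 6) - 4*(-2))*(-6) = (-5/4 - 4*(-2))*(-6) = (-5/4 + 8)*(-6) = (27/4)*(-6) = -81/2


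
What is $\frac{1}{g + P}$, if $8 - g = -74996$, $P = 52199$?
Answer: $\frac{1}{127203} \approx 7.8615 \cdot 10^{-6}$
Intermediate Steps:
$g = 75004$ ($g = 8 - -74996 = 8 + 74996 = 75004$)
$\frac{1}{g + P} = \frac{1}{75004 + 52199} = \frac{1}{127203}$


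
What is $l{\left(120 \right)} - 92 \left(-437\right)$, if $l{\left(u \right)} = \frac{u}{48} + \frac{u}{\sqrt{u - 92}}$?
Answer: $\frac{80413}{2} + \frac{60 \sqrt{7}}{7} \approx 40229.0$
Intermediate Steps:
$l{\left(u \right)} = \frac{u}{48} + \frac{u}{\sqrt{-92 + u}}$ ($l{\left(u \right)} = u \frac{1}{48} + \frac{u}{\sqrt{-92 + u}} = \frac{u}{48} + \frac{u}{\sqrt{-92 + u}}$)
$l{\left(120 \right)} - 92 \left(-437\right) = \left(\frac{1}{48} \cdot 120 + \frac{120}{\sqrt{-92 + 120}}\right) - 92 \left(-437\right) = \left(\frac{5}{2} + \frac{120}{2 \sqrt{7}}\right) - -40204 = \left(\frac{5}{2} + 120 \frac{\sqrt{7}}{14}\right) + 40204 = \left(\frac{5}{2} + \frac{60 \sqrt{7}}{7}\right) + 40204 = \frac{80413}{2} + \frac{60 \sqrt{7}}{7}$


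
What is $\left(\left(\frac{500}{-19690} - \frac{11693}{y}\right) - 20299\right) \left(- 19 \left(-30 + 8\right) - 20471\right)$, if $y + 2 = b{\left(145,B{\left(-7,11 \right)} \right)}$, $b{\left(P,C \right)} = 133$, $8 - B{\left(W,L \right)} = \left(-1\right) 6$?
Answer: $\frac{9587036368444}{23449} \approx 4.0885 \cdot 10^{8}$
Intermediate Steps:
$B{\left(W,L \right)} = 14$ ($B{\left(W,L \right)} = 8 - \left(-1\right) 6 = 8 - -6 = 8 + 6 = 14$)
$y = 131$ ($y = -2 + 133 = 131$)
$\left(\left(\frac{500}{-19690} - \frac{11693}{y}\right) - 20299\right) \left(- 19 \left(-30 + 8\right) - 20471\right) = \left(\left(\frac{500}{-19690} - \frac{11693}{131}\right) - 20299\right) \left(- 19 \left(-30 + 8\right) - 20471\right) = \left(\left(500 \left(- \frac{1}{19690}\right) - \frac{11693}{131}\right) - 20299\right) \left(\left(-19\right) \left(-22\right) - 20471\right) = \left(\left(- \frac{50}{1969} - \frac{11693}{131}\right) - 20299\right) \left(418 - 20471\right) = \left(- \frac{23030067}{257939} - 20299\right) \left(-20053\right) = \left(- \frac{5258933828}{257939}\right) \left(-20053\right) = \frac{9587036368444}{23449}$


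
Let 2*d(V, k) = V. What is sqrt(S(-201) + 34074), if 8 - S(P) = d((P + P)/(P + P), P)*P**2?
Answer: sqrt(55526)/2 ≈ 117.82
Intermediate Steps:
d(V, k) = V/2
S(P) = 8 - P**2/2 (S(P) = 8 - ((P + P)/(P + P))/2*P**2 = 8 - ((2*P)/((2*P)))/2*P**2 = 8 - ((2*P)*(1/(2*P)))/2*P**2 = 8 - (1/2)*1*P**2 = 8 - P**2/2)
sqrt(S(-201) + 34074) = sqrt((8 - 1/2*(-201)**2) + 34074) = sqrt((8 - 1/2*40401) + 34074) = sqrt((8 - 40401/2) + 34074) = sqrt(-40385/2 + 34074) = sqrt(27763/2) = sqrt(55526)/2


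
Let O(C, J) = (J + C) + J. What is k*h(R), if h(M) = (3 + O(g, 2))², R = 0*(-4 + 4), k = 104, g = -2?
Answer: 2600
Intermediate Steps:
O(C, J) = C + 2*J (O(C, J) = (C + J) + J = C + 2*J)
R = 0 (R = 0*0 = 0)
h(M) = 25 (h(M) = (3 + (-2 + 2*2))² = (3 + (-2 + 4))² = (3 + 2)² = 5² = 25)
k*h(R) = 104*25 = 2600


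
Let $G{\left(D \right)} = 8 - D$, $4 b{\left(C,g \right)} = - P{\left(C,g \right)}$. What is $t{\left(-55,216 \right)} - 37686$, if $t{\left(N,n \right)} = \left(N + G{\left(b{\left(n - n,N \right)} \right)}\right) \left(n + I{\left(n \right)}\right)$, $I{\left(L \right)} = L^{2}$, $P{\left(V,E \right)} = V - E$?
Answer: $-1596180$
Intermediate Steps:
$b{\left(C,g \right)} = - \frac{C}{4} + \frac{g}{4}$ ($b{\left(C,g \right)} = \frac{\left(-1\right) \left(C - g\right)}{4} = \frac{g - C}{4} = - \frac{C}{4} + \frac{g}{4}$)
$t{\left(N,n \right)} = \left(8 + \frac{3 N}{4}\right) \left(n + n^{2}\right)$ ($t{\left(N,n \right)} = \left(N - \left(-8 - \frac{n - n}{4} + \frac{N}{4}\right)\right) \left(n + n^{2}\right) = \left(N - \left(-8 + 0 + \frac{N}{4}\right)\right) \left(n + n^{2}\right) = \left(N - \left(-8 + \frac{N}{4}\right)\right) \left(n + n^{2}\right) = \left(8 + \frac{3 N}{4}\right) \left(n + n^{2}\right)$)
$t{\left(-55,216 \right)} - 37686 = \frac{1}{4} \cdot 216 \left(32 + 3 \left(-55\right) + 32 \cdot 216 + 3 \left(-55\right) 216\right) - 37686 = \frac{1}{4} \cdot 216 \left(32 - 165 + 6912 - 35640\right) - 37686 = \frac{1}{4} \cdot 216 \left(-28861\right) - 37686 = -1558494 - 37686 = -1596180$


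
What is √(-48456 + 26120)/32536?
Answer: I*√349/4067 ≈ 0.0045934*I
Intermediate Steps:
√(-48456 + 26120)/32536 = √(-22336)*(1/32536) = (8*I*√349)*(1/32536) = I*√349/4067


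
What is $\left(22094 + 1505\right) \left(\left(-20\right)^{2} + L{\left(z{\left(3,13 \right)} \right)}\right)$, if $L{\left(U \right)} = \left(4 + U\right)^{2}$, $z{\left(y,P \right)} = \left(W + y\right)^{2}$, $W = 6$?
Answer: $179942375$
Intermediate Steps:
$z{\left(y,P \right)} = \left(6 + y\right)^{2}$
$\left(22094 + 1505\right) \left(\left(-20\right)^{2} + L{\left(z{\left(3,13 \right)} \right)}\right) = \left(22094 + 1505\right) \left(\left(-20\right)^{2} + \left(4 + \left(6 + 3\right)^{2}\right)^{2}\right) = 23599 \left(400 + \left(4 + 9^{2}\right)^{2}\right) = 23599 \left(400 + \left(4 + 81\right)^{2}\right) = 23599 \left(400 + 85^{2}\right) = 23599 \left(400 + 7225\right) = 23599 \cdot 7625 = 179942375$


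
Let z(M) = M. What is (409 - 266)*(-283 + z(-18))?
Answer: -43043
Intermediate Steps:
(409 - 266)*(-283 + z(-18)) = (409 - 266)*(-283 - 18) = 143*(-301) = -43043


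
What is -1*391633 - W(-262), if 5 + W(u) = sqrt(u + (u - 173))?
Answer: -391628 - I*sqrt(697) ≈ -3.9163e+5 - 26.401*I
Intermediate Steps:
W(u) = -5 + sqrt(-173 + 2*u) (W(u) = -5 + sqrt(u + (u - 173)) = -5 + sqrt(u + (-173 + u)) = -5 + sqrt(-173 + 2*u))
-1*391633 - W(-262) = -1*391633 - (-5 + sqrt(-173 + 2*(-262))) = -391633 - (-5 + sqrt(-173 - 524)) = -391633 - (-5 + sqrt(-697)) = -391633 - (-5 + I*sqrt(697)) = -391633 + (5 - I*sqrt(697)) = -391628 - I*sqrt(697)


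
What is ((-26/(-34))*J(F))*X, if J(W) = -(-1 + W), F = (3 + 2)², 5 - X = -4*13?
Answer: -17784/17 ≈ -1046.1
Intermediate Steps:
X = 57 (X = 5 - (-4)*13 = 5 - 1*(-52) = 5 + 52 = 57)
F = 25 (F = 5² = 25)
J(W) = 1 - W
((-26/(-34))*J(F))*X = ((-26/(-34))*(1 - 1*25))*57 = ((-26*(-1/34))*(1 - 25))*57 = ((13/17)*(-24))*57 = -312/17*57 = -17784/17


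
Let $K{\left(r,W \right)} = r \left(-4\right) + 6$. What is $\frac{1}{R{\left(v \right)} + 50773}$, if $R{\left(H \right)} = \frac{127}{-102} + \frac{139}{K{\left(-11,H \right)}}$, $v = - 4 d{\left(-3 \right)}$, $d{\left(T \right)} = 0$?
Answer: $\frac{1275}{64737532} \approx 1.9695 \cdot 10^{-5}$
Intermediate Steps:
$K{\left(r,W \right)} = 6 - 4 r$ ($K{\left(r,W \right)} = - 4 r + 6 = 6 - 4 r$)
$v = 0$ ($v = \left(-4\right) 0 = 0$)
$R{\left(H \right)} = \frac{1957}{1275}$ ($R{\left(H \right)} = \frac{127}{-102} + \frac{139}{6 - -44} = 127 \left(- \frac{1}{102}\right) + \frac{139}{6 + 44} = - \frac{127}{102} + \frac{139}{50} = \frac{1957}{1275}$)
$\frac{1}{R{\left(v \right)} + 50773} = \frac{1}{\frac{1957}{1275} + 50773} = \frac{1}{\frac{64737532}{1275}} = \frac{1275}{64737532}$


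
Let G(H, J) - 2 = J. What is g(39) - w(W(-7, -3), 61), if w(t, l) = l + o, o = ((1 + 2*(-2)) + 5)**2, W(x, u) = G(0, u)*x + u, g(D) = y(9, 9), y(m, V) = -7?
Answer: -72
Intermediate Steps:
G(H, J) = 2 + J
g(D) = -7
W(x, u) = u + x*(2 + u) (W(x, u) = (2 + u)*x + u = x*(2 + u) + u = u + x*(2 + u))
o = 4 (o = ((1 - 4) + 5)**2 = (-3 + 5)**2 = 2**2 = 4)
w(t, l) = 4 + l (w(t, l) = l + 4 = 4 + l)
g(39) - w(W(-7, -3), 61) = -7 - (4 + 61) = -7 - 1*65 = -7 - 65 = -72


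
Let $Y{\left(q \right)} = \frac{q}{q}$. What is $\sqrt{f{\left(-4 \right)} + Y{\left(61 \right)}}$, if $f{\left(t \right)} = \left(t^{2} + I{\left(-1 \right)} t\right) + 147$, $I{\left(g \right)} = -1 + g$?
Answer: $2 \sqrt{43} \approx 13.115$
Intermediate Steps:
$Y{\left(q \right)} = 1$
$f{\left(t \right)} = 147 + t^{2} - 2 t$ ($f{\left(t \right)} = \left(t^{2} + \left(-1 - 1\right) t\right) + 147 = \left(t^{2} - 2 t\right) + 147 = 147 + t^{2} - 2 t$)
$\sqrt{f{\left(-4 \right)} + Y{\left(61 \right)}} = \sqrt{\left(147 + \left(-4\right)^{2} - -8\right) + 1} = \sqrt{\left(147 + 16 + 8\right) + 1} = \sqrt{171 + 1} = \sqrt{172} = 2 \sqrt{43}$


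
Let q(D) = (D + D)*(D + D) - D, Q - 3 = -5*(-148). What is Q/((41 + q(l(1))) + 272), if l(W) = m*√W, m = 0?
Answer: 743/313 ≈ 2.3738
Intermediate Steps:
Q = 743 (Q = 3 - 5*(-148) = 3 + 740 = 743)
l(W) = 0 (l(W) = 0*√W = 0)
q(D) = -D + 4*D² (q(D) = (2*D)*(2*D) - D = 4*D² - D = -D + 4*D²)
Q/((41 + q(l(1))) + 272) = 743/((41 + 0*(-1 + 4*0)) + 272) = 743/((41 + 0*(-1 + 0)) + 272) = 743/((41 + 0*(-1)) + 272) = 743/((41 + 0) + 272) = 743/(41 + 272) = 743/313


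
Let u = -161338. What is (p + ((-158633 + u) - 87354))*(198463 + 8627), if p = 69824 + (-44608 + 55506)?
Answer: -67636215270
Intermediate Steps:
p = 80722 (p = 69824 + 10898 = 80722)
(p + ((-158633 + u) - 87354))*(198463 + 8627) = (80722 + ((-158633 - 161338) - 87354))*(198463 + 8627) = (80722 + (-319971 - 87354))*207090 = (80722 - 407325)*207090 = -326603*207090 = -67636215270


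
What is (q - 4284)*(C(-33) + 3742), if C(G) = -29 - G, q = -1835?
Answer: -22921774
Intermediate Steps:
(q - 4284)*(C(-33) + 3742) = (-1835 - 4284)*((-29 - 1*(-33)) + 3742) = -6119*((-29 + 33) + 3742) = -6119*(4 + 3742) = -6119*3746 = -22921774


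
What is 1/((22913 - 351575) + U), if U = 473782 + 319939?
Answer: 1/465059 ≈ 2.1503e-6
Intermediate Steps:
U = 793721
1/((22913 - 351575) + U) = 1/((22913 - 351575) + 793721) = 1/(-328662 + 793721) = 1/465059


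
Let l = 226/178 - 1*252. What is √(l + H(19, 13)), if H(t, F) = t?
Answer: 4*I*√114721/89 ≈ 15.223*I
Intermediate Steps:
l = -22315/89 (l = 226*(1/178) - 252 = 113/89 - 252 = -22315/89 ≈ -250.73)
√(l + H(19, 13)) = √(-22315/89 + 19) = √(-20624/89) = 4*I*√114721/89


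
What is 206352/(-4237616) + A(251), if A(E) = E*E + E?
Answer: 16752342555/264851 ≈ 63252.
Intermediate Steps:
A(E) = E + E² (A(E) = E² + E = E + E²)
206352/(-4237616) + A(251) = 206352/(-4237616) + 251*(1 + 251) = 206352*(-1/4237616) + 251*252 = -12897/264851 + 63252 = 16752342555/264851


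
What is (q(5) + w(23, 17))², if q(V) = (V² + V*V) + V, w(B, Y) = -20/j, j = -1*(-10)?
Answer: 2809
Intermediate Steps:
j = 10
w(B, Y) = -2 (w(B, Y) = -20/10 = -20*⅒ = -2)
q(V) = V + 2*V² (q(V) = (V² + V²) + V = 2*V² + V = V + 2*V²)
(q(5) + w(23, 17))² = (5*(1 + 2*5) - 2)² = (5*(1 + 10) - 2)² = (5*11 - 2)² = (55 - 2)² = 53² = 2809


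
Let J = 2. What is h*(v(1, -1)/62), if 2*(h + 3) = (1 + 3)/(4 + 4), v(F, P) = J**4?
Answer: -22/31 ≈ -0.70968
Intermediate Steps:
v(F, P) = 16 (v(F, P) = 2**4 = 16)
h = -11/4 (h = -3 + ((1 + 3)/(4 + 4))/2 = -3 + (4/8)/2 = -3 + (4*(1/8))/2 = -3 + (1/2)*(1/2) = -3 + 1/4 = -11/4 ≈ -2.7500)
h*(v(1, -1)/62) = -44/62 = -11/4*8/31 = -22/31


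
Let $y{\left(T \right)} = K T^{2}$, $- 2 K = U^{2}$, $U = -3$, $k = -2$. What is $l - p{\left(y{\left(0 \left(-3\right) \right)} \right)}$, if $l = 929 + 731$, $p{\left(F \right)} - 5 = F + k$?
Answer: $1657$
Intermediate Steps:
$K = - \frac{9}{2}$ ($K = - \frac{\left(-3\right)^{2}}{2} = \left(- \frac{1}{2}\right) 9 = - \frac{9}{2} \approx -4.5$)
$y{\left(T \right)} = - \frac{9 T^{2}}{2}$
$p{\left(F \right)} = 3 + F$ ($p{\left(F \right)} = 5 + \left(F - 2\right) = 5 + \left(-2 + F\right) = 3 + F$)
$l = 1660$
$l - p{\left(y{\left(0 \left(-3\right) \right)} \right)} = 1660 - \left(3 - \frac{9 \left(0 \left(-3\right)\right)^{2}}{2}\right) = 1660 - \left(3 - \frac{9 \cdot 0^{2}}{2}\right) = 1660 - \left(3 - 0\right) = 1660 - \left(3 + 0\right) = 1660 - 3 = 1657$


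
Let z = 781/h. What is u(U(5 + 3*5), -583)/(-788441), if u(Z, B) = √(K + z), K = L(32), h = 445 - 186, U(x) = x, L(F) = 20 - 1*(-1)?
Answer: -2*√402745/204206219 ≈ -6.2155e-6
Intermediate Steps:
L(F) = 21 (L(F) = 20 + 1 = 21)
h = 259
K = 21
z = 781/259 ≈ 3.0154
u(Z, B) = 2*√402745/259 (u(Z, B) = √(21 + 781/259) = √(6220/259) = 2*√402745/259)
u(U(5 + 3*5), -583)/(-788441) = (2*√402745/259)/(-788441) = (2*√402745/259)*(-1/788441) = -2*√402745/204206219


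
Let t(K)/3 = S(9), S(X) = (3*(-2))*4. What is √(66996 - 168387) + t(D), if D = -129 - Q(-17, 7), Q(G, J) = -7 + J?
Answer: -72 + I*√101391 ≈ -72.0 + 318.42*I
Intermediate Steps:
S(X) = -24 (S(X) = -6*4 = -24)
D = -129 (D = -129 - (-7 + 7) = -129 - 1*0 = -129 + 0 = -129)
t(K) = -72 (t(K) = 3*(-24) = -72)
√(66996 - 168387) + t(D) = √(66996 - 168387) - 72 = √(-101391) - 72 = I*√101391 - 72 = -72 + I*√101391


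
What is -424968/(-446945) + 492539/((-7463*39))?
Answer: -96447932179/130086470865 ≈ -0.74141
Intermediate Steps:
-424968/(-446945) + 492539/((-7463*39)) = -424968*(-1/446945) + 492539/(-291057) = 424968/446945 + 492539*(-1/291057) = 424968/446945 - 492539/291057 = -96447932179/130086470865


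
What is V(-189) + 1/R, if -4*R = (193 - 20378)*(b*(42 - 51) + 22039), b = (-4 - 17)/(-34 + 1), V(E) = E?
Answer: -42028082143/222370805 ≈ -189.00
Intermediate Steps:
b = 7/11 (b = -21/(-33) = -21*(-1/33) = 7/11 ≈ 0.63636)
R = 222370805/2 (R = -(193 - 20378)*(7*(42 - 51)/11 + 22039)/4 = -(-20185)*((7/11)*(-9) + 22039)/4 = -(-20185)*(-63/11 + 22039)/4 = -(-20185)*242366/(4*11) = -¼*(-444741610) = 222370805/2 ≈ 1.1119e+8)
V(-189) + 1/R = -189 + 1/(222370805/2) = -189 + 2/222370805 = -42028082143/222370805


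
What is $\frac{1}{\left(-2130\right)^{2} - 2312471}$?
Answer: $\frac{1}{2224429} \approx 4.4955 \cdot 10^{-7}$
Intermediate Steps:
$\frac{1}{\left(-2130\right)^{2} - 2312471} = \frac{1}{4536900 - 2312471} = \frac{1}{2224429}$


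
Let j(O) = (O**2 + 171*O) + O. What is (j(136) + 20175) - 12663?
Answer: 49400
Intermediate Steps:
j(O) = O**2 + 172*O
(j(136) + 20175) - 12663 = (136*(172 + 136) + 20175) - 12663 = (136*308 + 20175) - 12663 = (41888 + 20175) - 12663 = 62063 - 12663 = 49400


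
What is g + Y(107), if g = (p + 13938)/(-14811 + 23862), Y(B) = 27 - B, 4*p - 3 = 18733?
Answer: -705458/9051 ≈ -77.943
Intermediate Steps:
p = 4684 (p = 3/4 + (1/4)*18733 = 3/4 + 18733/4 = 4684)
g = 18622/9051 (g = (4684 + 13938)/(-14811 + 23862) = 18622/9051 ≈ 2.0575)
g + Y(107) = 18622/9051 + (27 - 1*107) = 18622/9051 + (27 - 107) = 18622/9051 - 80 = -705458/9051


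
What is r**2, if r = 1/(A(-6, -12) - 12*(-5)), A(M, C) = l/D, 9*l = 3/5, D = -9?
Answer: 18225/65593801 ≈ 0.00027785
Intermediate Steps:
l = 1/15 (l = (3/5)/9 = (3*(1/5))/9 = (1/9)*(3/5) = 1/15 ≈ 0.066667)
A(M, C) = -1/135 (A(M, C) = (1/15)/(-9) = (1/15)*(-1/9) = -1/135)
r = 135/8099 (r = 1/(-1/135 - 12*(-5)) = 1/(-1/135 + 60) = 1/(8099/135) = 135/8099 ≈ 0.016669)
r**2 = (135/8099)**2 = 18225/65593801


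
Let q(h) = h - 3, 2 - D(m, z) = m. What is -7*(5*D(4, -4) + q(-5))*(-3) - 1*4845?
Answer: -5223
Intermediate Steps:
D(m, z) = 2 - m
q(h) = -3 + h
-7*(5*D(4, -4) + q(-5))*(-3) - 1*4845 = -7*(5*(2 - 1*4) + (-3 - 5))*(-3) - 1*4845 = -7*(5*(2 - 4) - 8)*(-3) - 4845 = -7*(5*(-2) - 8)*(-3) - 4845 = -7*(-10 - 8)*(-3) - 4845 = -7*(-18)*(-3) - 4845 = 126*(-3) - 4845 = -378 - 4845 = -5223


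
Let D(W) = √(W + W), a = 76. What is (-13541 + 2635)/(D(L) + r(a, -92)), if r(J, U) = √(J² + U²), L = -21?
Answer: -10906/(4*√890 + I*√42) ≈ -91.124 + 4.9488*I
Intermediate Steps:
D(W) = √2*√W (D(W) = √(2*W) = √2*√W)
(-13541 + 2635)/(D(L) + r(a, -92)) = (-13541 + 2635)/(√2*√(-21) + √(76² + (-92)²)) = -10906/(√2*(I*√21) + √(5776 + 8464)) = -10906/(I*√42 + √14240) = -10906/(I*√42 + 4*√890) = -10906/(4*√890 + I*√42)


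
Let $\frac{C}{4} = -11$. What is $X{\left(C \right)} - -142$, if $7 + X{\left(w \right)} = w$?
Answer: $91$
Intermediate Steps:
$C = -44$ ($C = 4 \left(-11\right) = -44$)
$X{\left(w \right)} = -7 + w$
$X{\left(C \right)} - -142 = \left(-7 - 44\right) - -142 = -51 + 142 = 91$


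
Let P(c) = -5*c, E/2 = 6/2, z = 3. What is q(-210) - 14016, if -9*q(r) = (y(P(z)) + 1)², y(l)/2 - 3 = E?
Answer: -126505/9 ≈ -14056.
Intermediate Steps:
E = 6 (E = 2*(6/2) = 2*(6*(½)) = 2*3 = 6)
y(l) = 18 (y(l) = 6 + 2*6 = 6 + 12 = 18)
q(r) = -361/9 (q(r) = -(18 + 1)²/9 = -⅑*19² = -⅑*361 = -361/9)
q(-210) - 14016 = -361/9 - 14016 = -126505/9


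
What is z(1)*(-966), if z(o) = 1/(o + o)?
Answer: -483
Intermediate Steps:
z(o) = 1/(2*o)
z(1)*(-966) = ((1/2)/1)*(-966) = ((1/2)*1)*(-966) = (1/2)*(-966) = -483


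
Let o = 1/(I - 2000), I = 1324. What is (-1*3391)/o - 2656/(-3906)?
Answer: 4476894476/1953 ≈ 2.2923e+6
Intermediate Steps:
o = -1/676 (o = 1/(1324 - 2000) = 1/(-676) = -1/676 ≈ -0.0014793)
(-1*3391)/o - 2656/(-3906) = (-1*3391)/(-1/676) - 2656/(-3906) = -3391*(-676) - 2656*(-1/3906) = 2292316 + 1328/1953 = 4476894476/1953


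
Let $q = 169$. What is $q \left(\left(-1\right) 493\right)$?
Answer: $-83317$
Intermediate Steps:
$q \left(\left(-1\right) 493\right) = 169 \left(\left(-1\right) 493\right) = 169 \left(-493\right) = -83317$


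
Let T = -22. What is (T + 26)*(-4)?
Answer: -16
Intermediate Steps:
(T + 26)*(-4) = (-22 + 26)*(-4) = 4*(-4) = -16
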